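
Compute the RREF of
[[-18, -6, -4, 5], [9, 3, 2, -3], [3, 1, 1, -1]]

R1 -> -1/18·R1
  [ 1  1/3  2/9  -5/18 ]
  [ 9    3    2     -3 ]
  [ 3    1    1     -1 ]
R2 -> R2 − 9·R1
  [ 1  1/3  2/9  -5/18 ]
  [ 0    0    0   -1/2 ]
  [ 3    1    1     -1 ]
R3 -> R3 − 3·R1
  [ 1  1/3  2/9  -5/18 ]
  [ 0    0    0   -1/2 ]
  [ 0    0  1/3   -1/6 ]
R2 ↔ R3
  [ 1  1/3  2/9  -5/18 ]
  [ 0    0  1/3   -1/6 ]
  [ 0    0    0   -1/2 ]
R2 -> 3·R2
  [ 1  1/3  2/9  -5/18 ]
  [ 0    0    1   -1/2 ]
  [ 0    0    0   -1/2 ]
R3 -> -2·R3
  [ 1  1/3  2/9  -5/18 ]
  [ 0    0    1   -1/2 ]
  [ 0    0    0      1 ]
R2 -> R2 + 1/2·R3
  [ 1  1/3  2/9  -5/18 ]
  [ 0    0    1      0 ]
  [ 0    0    0      1 ]
R1 -> R1 + 5/18·R3
  [ 1  1/3  2/9  0 ]
  [ 0    0    1  0 ]
  [ 0    0    0  1 ]
R1 -> R1 − 2/9·R2
  [ 1  1/3  0  0 ]
  [ 0    0  1  0 ]
  [ 0    0  0  1 ]

[[1, 1/3, 0, 0], [0, 0, 1, 0], [0, 0, 0, 1]]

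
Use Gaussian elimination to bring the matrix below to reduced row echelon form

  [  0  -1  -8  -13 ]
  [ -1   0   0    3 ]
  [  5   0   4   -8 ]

Swap ρ1 and ρ2.
Multiply ρ1 by -1.
Subtract 5 times ρ1 from ρ3.
Multiply ρ2 by -1.
Multiply ρ3 by 1/4.
Subtract 8 times ρ3 from ρ2.

[[1, 0, 0, -3], [0, 1, 0, -1], [0, 0, 1, 7/4]]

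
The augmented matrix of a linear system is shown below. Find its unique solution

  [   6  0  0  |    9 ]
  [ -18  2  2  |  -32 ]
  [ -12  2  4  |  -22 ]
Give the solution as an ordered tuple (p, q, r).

(3/2, -3, 1/2)

R1 → 1/6·R1
R2 → R2 + 18·R1
R3 → R3 + 12·R1
R2 → 1/2·R2
R3 → R3 − 2·R2
R3 → 1/2·R3
R2 → R2 − R3
Reading off the last column: p = 3/2, q = -3, r = 1/2.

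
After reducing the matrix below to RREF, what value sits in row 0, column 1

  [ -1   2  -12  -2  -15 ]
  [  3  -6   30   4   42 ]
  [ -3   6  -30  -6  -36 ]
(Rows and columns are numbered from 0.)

-2

R1 → -1·R1
  [  1  -2   12   2   15 ]
  [  3  -6   30   4   42 ]
  [ -3   6  -30  -6  -36 ]
R2 → R2 − 3·R1
  [  1  -2   12   2   15 ]
  [  0   0   -6  -2   -3 ]
  [ -3   6  -30  -6  -36 ]
R3 → R3 + 3·R1
  [ 1  -2  12   2  15 ]
  [ 0   0  -6  -2  -3 ]
  [ 0   0   6   0   9 ]
R2 → -1/6·R2
  [ 1  -2  12    2   15 ]
  [ 0   0   1  1/3  1/2 ]
  [ 0   0   6    0    9 ]
R3 → R3 − 6·R2
  [ 1  -2  12    2   15 ]
  [ 0   0   1  1/3  1/2 ]
  [ 0   0   0   -2    6 ]
R3 → -1/2·R3
  [ 1  -2  12    2   15 ]
  [ 0   0   1  1/3  1/2 ]
  [ 0   0   0    1   -3 ]
R2 → R2 − 1/3·R3
  [ 1  -2  12  2   15 ]
  [ 0   0   1  0  3/2 ]
  [ 0   0   0  1   -3 ]
R1 → R1 − 2·R3
  [ 1  -2  12  0   21 ]
  [ 0   0   1  0  3/2 ]
  [ 0   0   0  1   -3 ]
R1 → R1 − 12·R2
  [ 1  -2  0  0    3 ]
  [ 0   0  1  0  3/2 ]
  [ 0   0  0  1   -3 ]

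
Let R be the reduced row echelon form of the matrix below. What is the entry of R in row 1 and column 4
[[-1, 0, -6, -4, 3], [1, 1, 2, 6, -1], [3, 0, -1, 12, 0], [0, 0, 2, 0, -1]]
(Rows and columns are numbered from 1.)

4

R1 -> -1·R1
R2 -> R2 − R1
R3 -> R3 − 3·R1
R3 -> -1/19·R3
R4 -> R4 − 2·R3
R4 -> -19·R4
R3 -> R3 + 9/19·R4
R2 -> R2 − 2·R4
R1 -> R1 + 3·R4
R2 -> R2 + 4·R3
R1 -> R1 − 6·R3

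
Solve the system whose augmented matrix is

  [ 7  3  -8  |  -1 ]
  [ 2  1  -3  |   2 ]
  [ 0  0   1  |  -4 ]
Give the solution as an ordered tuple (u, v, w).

R1 ← 1/7·R1
  [ 1  3/7  -8/7  |  -1/7 ]
  [ 2    1    -3  |     2 ]
  [ 0    0     1  |    -4 ]
R2 ← R2 − 2·R1
  [ 1  3/7  -8/7  |  -1/7 ]
  [ 0  1/7  -5/7  |  16/7 ]
  [ 0    0     1  |    -4 ]
R2 ← 7·R2
  [ 1  3/7  -8/7  |  -1/7 ]
  [ 0    1    -5  |    16 ]
  [ 0    0     1  |    -4 ]
R2 ← R2 + 5·R3
  [ 1  3/7  -8/7  |  -1/7 ]
  [ 0    1     0  |    -4 ]
  [ 0    0     1  |    -4 ]
R1 ← R1 + 8/7·R3
  [ 1  3/7  0  |  -33/7 ]
  [ 0    1  0  |     -4 ]
  [ 0    0  1  |     -4 ]
R1 ← R1 − 3/7·R2
  [ 1  0  0  |  -3 ]
  [ 0  1  0  |  -4 ]
  [ 0  0  1  |  -4 ]
Reading off the last column: u = -3, v = -4, w = -4.

(-3, -4, -4)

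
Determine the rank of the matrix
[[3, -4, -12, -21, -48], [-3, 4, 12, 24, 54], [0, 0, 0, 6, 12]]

rank = 2

R1 ← 1/3·R1
  [  1  -4/3  -4  -7  -16 ]
  [ -3     4  12  24   54 ]
  [  0     0   0   6   12 ]
R2 ← R2 + 3·R1
  [ 1  -4/3  -4  -7  -16 ]
  [ 0     0   0   3    6 ]
  [ 0     0   0   6   12 ]
R2 ← 1/3·R2
  [ 1  -4/3  -4  -7  -16 ]
  [ 0     0   0   1    2 ]
  [ 0     0   0   6   12 ]
R3 ← R3 − 6·R2
  [ 1  -4/3  -4  -7  -16 ]
  [ 0     0   0   1    2 ]
  [ 0     0   0   0    0 ]
R1 ← R1 + 7·R2
  [ 1  -4/3  -4  0  -2 ]
  [ 0     0   0  1   2 ]
  [ 0     0   0  0   0 ]
The reduced form has 2 nonzero rows.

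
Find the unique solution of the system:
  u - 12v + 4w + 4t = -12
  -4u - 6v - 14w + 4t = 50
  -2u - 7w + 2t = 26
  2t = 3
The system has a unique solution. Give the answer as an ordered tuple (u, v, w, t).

Form the augmented matrix and row-reduce:
  [  1  -12    4  4  |  -12 ]
  [ -4   -6  -14  4  |   50 ]
  [ -2    0   -7  2  |   26 ]
  [  0    0    0  2  |    3 ]
ρ2 := ρ2 + 4·ρ1
  [  1  -12   4   4  |  -12 ]
  [  0  -54   2  20  |    2 ]
  [ -2    0  -7   2  |   26 ]
  [  0    0   0   2  |    3 ]
ρ3 := ρ3 + 2·ρ1
  [ 1  -12  4   4  |  -12 ]
  [ 0  -54  2  20  |    2 ]
  [ 0  -24  1  10  |    2 ]
  [ 0    0  0   2  |    3 ]
ρ2 := -1/54·ρ2
  [ 1  -12      4       4  |    -12 ]
  [ 0    1  -1/27  -10/27  |  -1/27 ]
  [ 0  -24      1      10  |      2 ]
  [ 0    0      0       2  |      3 ]
ρ3 := ρ3 + 24·ρ2
  [ 1  -12      4       4  |    -12 ]
  [ 0    1  -1/27  -10/27  |  -1/27 ]
  [ 0    0    1/9    10/9  |   10/9 ]
  [ 0    0      0       2  |      3 ]
ρ3 := 9·ρ3
  [ 1  -12      4       4  |    -12 ]
  [ 0    1  -1/27  -10/27  |  -1/27 ]
  [ 0    0      1      10  |     10 ]
  [ 0    0      0       2  |      3 ]
ρ4 := 1/2·ρ4
  [ 1  -12      4       4  |    -12 ]
  [ 0    1  -1/27  -10/27  |  -1/27 ]
  [ 0    0      1      10  |     10 ]
  [ 0    0      0       1  |    3/2 ]
ρ3 := ρ3 − 10·ρ4
  [ 1  -12      4       4  |    -12 ]
  [ 0    1  -1/27  -10/27  |  -1/27 ]
  [ 0    0      1       0  |     -5 ]
  [ 0    0      0       1  |    3/2 ]
ρ2 := ρ2 + 10/27·ρ4
  [ 1  -12      4  4  |    -12 ]
  [ 0    1  -1/27  0  |  14/27 ]
  [ 0    0      1  0  |     -5 ]
  [ 0    0      0  1  |    3/2 ]
ρ1 := ρ1 − 4·ρ4
  [ 1  -12      4  0  |    -18 ]
  [ 0    1  -1/27  0  |  14/27 ]
  [ 0    0      1  0  |     -5 ]
  [ 0    0      0  1  |    3/2 ]
ρ2 := ρ2 + 1/27·ρ3
  [ 1  -12  4  0  |  -18 ]
  [ 0    1  0  0  |  1/3 ]
  [ 0    0  1  0  |   -5 ]
  [ 0    0  0  1  |  3/2 ]
ρ1 := ρ1 − 4·ρ3
  [ 1  -12  0  0  |    2 ]
  [ 0    1  0  0  |  1/3 ]
  [ 0    0  1  0  |   -5 ]
  [ 0    0  0  1  |  3/2 ]
ρ1 := ρ1 + 12·ρ2
  [ 1  0  0  0  |    6 ]
  [ 0  1  0  0  |  1/3 ]
  [ 0  0  1  0  |   -5 ]
  [ 0  0  0  1  |  3/2 ]
Reading off the last column: u = 6, v = 1/3, w = -5, t = 3/2.

(6, 1/3, -5, 3/2)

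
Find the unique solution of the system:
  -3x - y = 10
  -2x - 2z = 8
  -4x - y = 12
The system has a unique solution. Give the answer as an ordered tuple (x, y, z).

(-2, -4, -2)

Form the augmented matrix and row-reduce:
  [ -3  -1   0  |  10 ]
  [ -2   0  -2  |   8 ]
  [ -4  -1   0  |  12 ]
R1 → -1/3·R1
R2 → R2 + 2·R1
R3 → R3 + 4·R1
R2 → 3/2·R2
R3 → R3 − 1/3·R2
R2 → R2 + 3·R3
R1 → R1 − 1/3·R2
Reading off the last column: x = -2, y = -4, z = -2.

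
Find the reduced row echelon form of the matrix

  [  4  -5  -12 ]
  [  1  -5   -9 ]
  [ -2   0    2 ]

[[1, 0, -1], [0, 1, 8/5], [0, 0, 0]]

R1 := 1/4·R1
  [  1  -5/4  -3 ]
  [  1    -5  -9 ]
  [ -2     0   2 ]
R2 := R2 − R1
  [  1   -5/4  -3 ]
  [  0  -15/4  -6 ]
  [ -2      0   2 ]
R3 := R3 + 2·R1
  [ 1   -5/4  -3 ]
  [ 0  -15/4  -6 ]
  [ 0   -5/2  -4 ]
R2 := -4/15·R2
  [ 1  -5/4   -3 ]
  [ 0     1  8/5 ]
  [ 0  -5/2   -4 ]
R3 := R3 + 5/2·R2
  [ 1  -5/4   -3 ]
  [ 0     1  8/5 ]
  [ 0     0    0 ]
R1 := R1 + 5/4·R2
  [ 1  0   -1 ]
  [ 0  1  8/5 ]
  [ 0  0    0 ]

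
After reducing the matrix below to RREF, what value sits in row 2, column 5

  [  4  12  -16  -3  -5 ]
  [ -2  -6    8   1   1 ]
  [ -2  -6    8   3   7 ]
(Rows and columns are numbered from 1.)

Multiply r1 by 1/4.
  [  1   3  -4  -3/4  -5/4 ]
  [ -2  -6   8     1     1 ]
  [ -2  -6   8     3     7 ]
Add 2 times r1 to r2.
  [  1   3  -4  -3/4  -5/4 ]
  [  0   0   0  -1/2  -3/2 ]
  [ -2  -6   8     3     7 ]
Add 2 times r1 to r3.
  [ 1  3  -4  -3/4  -5/4 ]
  [ 0  0   0  -1/2  -3/2 ]
  [ 0  0   0   3/2   9/2 ]
Multiply r2 by -2.
  [ 1  3  -4  -3/4  -5/4 ]
  [ 0  0   0     1     3 ]
  [ 0  0   0   3/2   9/2 ]
Subtract 3/2 times r2 from r3.
  [ 1  3  -4  -3/4  -5/4 ]
  [ 0  0   0     1     3 ]
  [ 0  0   0     0     0 ]
Add 3/4 times r2 to r1.
  [ 1  3  -4  0  1 ]
  [ 0  0   0  1  3 ]
  [ 0  0   0  0  0 ]

3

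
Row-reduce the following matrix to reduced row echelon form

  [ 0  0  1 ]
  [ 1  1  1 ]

r1 ↔ r2
r1 ← r1 − r2

[[1, 1, 0], [0, 0, 1]]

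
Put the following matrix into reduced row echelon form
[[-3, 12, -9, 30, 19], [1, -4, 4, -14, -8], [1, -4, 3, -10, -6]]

ρ1 := -1/3·ρ1
  [ 1  -4  3  -10  -19/3 ]
  [ 1  -4  4  -14     -8 ]
  [ 1  -4  3  -10     -6 ]
ρ2 := ρ2 − ρ1
  [ 1  -4  3  -10  -19/3 ]
  [ 0   0  1   -4   -5/3 ]
  [ 1  -4  3  -10     -6 ]
ρ3 := ρ3 − ρ1
  [ 1  -4  3  -10  -19/3 ]
  [ 0   0  1   -4   -5/3 ]
  [ 0   0  0    0    1/3 ]
ρ3 := 3·ρ3
  [ 1  -4  3  -10  -19/3 ]
  [ 0   0  1   -4   -5/3 ]
  [ 0   0  0    0      1 ]
ρ2 := ρ2 + 5/3·ρ3
  [ 1  -4  3  -10  -19/3 ]
  [ 0   0  1   -4      0 ]
  [ 0   0  0    0      1 ]
ρ1 := ρ1 + 19/3·ρ3
  [ 1  -4  3  -10  0 ]
  [ 0   0  1   -4  0 ]
  [ 0   0  0    0  1 ]
ρ1 := ρ1 − 3·ρ2
  [ 1  -4  0   2  0 ]
  [ 0   0  1  -4  0 ]
  [ 0   0  0   0  1 ]

[[1, -4, 0, 2, 0], [0, 0, 1, -4, 0], [0, 0, 0, 0, 1]]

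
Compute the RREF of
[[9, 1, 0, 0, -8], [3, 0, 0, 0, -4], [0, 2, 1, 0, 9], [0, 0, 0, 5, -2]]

R1 -> 1/9·R1
  [ 1  1/9  0  0  -8/9 ]
  [ 3    0  0  0    -4 ]
  [ 0    2  1  0     9 ]
  [ 0    0  0  5    -2 ]
R2 -> R2 − 3·R1
  [ 1   1/9  0  0  -8/9 ]
  [ 0  -1/3  0  0  -4/3 ]
  [ 0     2  1  0     9 ]
  [ 0     0  0  5    -2 ]
R2 -> -3·R2
  [ 1  1/9  0  0  -8/9 ]
  [ 0    1  0  0     4 ]
  [ 0    2  1  0     9 ]
  [ 0    0  0  5    -2 ]
R3 -> R3 − 2·R2
  [ 1  1/9  0  0  -8/9 ]
  [ 0    1  0  0     4 ]
  [ 0    0  1  0     1 ]
  [ 0    0  0  5    -2 ]
R4 -> 1/5·R4
  [ 1  1/9  0  0  -8/9 ]
  [ 0    1  0  0     4 ]
  [ 0    0  1  0     1 ]
  [ 0    0  0  1  -2/5 ]
R1 -> R1 − 1/9·R2
  [ 1  0  0  0  -4/3 ]
  [ 0  1  0  0     4 ]
  [ 0  0  1  0     1 ]
  [ 0  0  0  1  -2/5 ]

[[1, 0, 0, 0, -4/3], [0, 1, 0, 0, 4], [0, 0, 1, 0, 1], [0, 0, 0, 1, -2/5]]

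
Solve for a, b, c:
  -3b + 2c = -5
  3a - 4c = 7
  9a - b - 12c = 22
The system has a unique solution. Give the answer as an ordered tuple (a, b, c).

(-3, -1, -4)

Form the augmented matrix and row-reduce:
  [ 0  -3    2  |  -5 ]
  [ 3   0   -4  |   7 ]
  [ 9  -1  -12  |  22 ]
r1 ↔ r2
r1 := 1/3·r1
r3 := r3 − 9·r1
r2 := -1/3·r2
r3 := r3 + r2
r3 := -3/2·r3
r2 := r2 + 2/3·r3
r1 := r1 + 4/3·r3
Reading off the last column: a = -3, b = -1, c = -4.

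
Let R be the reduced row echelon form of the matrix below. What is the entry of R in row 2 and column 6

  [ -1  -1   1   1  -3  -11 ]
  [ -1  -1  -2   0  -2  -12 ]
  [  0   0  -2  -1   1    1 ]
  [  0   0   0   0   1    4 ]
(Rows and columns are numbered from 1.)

Multiply ρ1 by -1.
  [  1   1  -1  -1   3   11 ]
  [ -1  -1  -2   0  -2  -12 ]
  [  0   0  -2  -1   1    1 ]
  [  0   0   0   0   1    4 ]
Add ρ1 to ρ2.
  [ 1  1  -1  -1  3  11 ]
  [ 0  0  -3  -1  1  -1 ]
  [ 0  0  -2  -1  1   1 ]
  [ 0  0   0   0  1   4 ]
Multiply ρ2 by -1/3.
  [ 1  1  -1   -1     3   11 ]
  [ 0  0   1  1/3  -1/3  1/3 ]
  [ 0  0  -2   -1     1    1 ]
  [ 0  0   0    0     1    4 ]
Add 2 times ρ2 to ρ3.
  [ 1  1  -1    -1     3   11 ]
  [ 0  0   1   1/3  -1/3  1/3 ]
  [ 0  0   0  -1/3   1/3  5/3 ]
  [ 0  0   0     0     1    4 ]
Multiply ρ3 by -3.
  [ 1  1  -1   -1     3   11 ]
  [ 0  0   1  1/3  -1/3  1/3 ]
  [ 0  0   0    1    -1   -5 ]
  [ 0  0   0    0     1    4 ]
Add ρ4 to ρ3.
  [ 1  1  -1   -1     3   11 ]
  [ 0  0   1  1/3  -1/3  1/3 ]
  [ 0  0   0    1     0   -1 ]
  [ 0  0   0    0     1    4 ]
Add 1/3 times ρ4 to ρ2.
  [ 1  1  -1   -1  3   11 ]
  [ 0  0   1  1/3  0  5/3 ]
  [ 0  0   0    1  0   -1 ]
  [ 0  0   0    0  1    4 ]
Subtract 3 times ρ4 from ρ1.
  [ 1  1  -1   -1  0   -1 ]
  [ 0  0   1  1/3  0  5/3 ]
  [ 0  0   0    1  0   -1 ]
  [ 0  0   0    0  1    4 ]
Subtract 1/3 times ρ3 from ρ2.
  [ 1  1  -1  -1  0  -1 ]
  [ 0  0   1   0  0   2 ]
  [ 0  0   0   1  0  -1 ]
  [ 0  0   0   0  1   4 ]
Add ρ3 to ρ1.
  [ 1  1  -1  0  0  -2 ]
  [ 0  0   1  0  0   2 ]
  [ 0  0   0  1  0  -1 ]
  [ 0  0   0  0  1   4 ]
Add ρ2 to ρ1.
  [ 1  1  0  0  0   0 ]
  [ 0  0  1  0  0   2 ]
  [ 0  0  0  1  0  -1 ]
  [ 0  0  0  0  1   4 ]

2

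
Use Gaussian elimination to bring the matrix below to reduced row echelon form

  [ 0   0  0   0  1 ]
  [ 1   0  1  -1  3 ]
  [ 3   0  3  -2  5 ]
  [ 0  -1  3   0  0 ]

[[1, 0, 1, 0, 0], [0, 1, -3, 0, 0], [0, 0, 0, 1, 0], [0, 0, 0, 0, 1]]

Swap R1 and R2.
Subtract 3 times R1 from R3.
Swap R2 and R4.
Multiply R2 by -1.
Add 4 times R4 to R3.
Subtract 3 times R4 from R1.
Add R3 to R1.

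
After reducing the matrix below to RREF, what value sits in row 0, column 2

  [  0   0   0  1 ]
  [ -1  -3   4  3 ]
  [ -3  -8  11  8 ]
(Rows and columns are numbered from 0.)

-1

ρ1 ↔ ρ2
  [ -1  -3   4  3 ]
  [  0   0   0  1 ]
  [ -3  -8  11  8 ]
ρ1 → -1·ρ1
  [  1   3  -4  -3 ]
  [  0   0   0   1 ]
  [ -3  -8  11   8 ]
ρ3 → ρ3 + 3·ρ1
  [ 1  3  -4  -3 ]
  [ 0  0   0   1 ]
  [ 0  1  -1  -1 ]
ρ2 ↔ ρ3
  [ 1  3  -4  -3 ]
  [ 0  1  -1  -1 ]
  [ 0  0   0   1 ]
ρ2 → ρ2 + ρ3
  [ 1  3  -4  -3 ]
  [ 0  1  -1   0 ]
  [ 0  0   0   1 ]
ρ1 → ρ1 + 3·ρ3
  [ 1  3  -4  0 ]
  [ 0  1  -1  0 ]
  [ 0  0   0  1 ]
ρ1 → ρ1 − 3·ρ2
  [ 1  0  -1  0 ]
  [ 0  1  -1  0 ]
  [ 0  0   0  1 ]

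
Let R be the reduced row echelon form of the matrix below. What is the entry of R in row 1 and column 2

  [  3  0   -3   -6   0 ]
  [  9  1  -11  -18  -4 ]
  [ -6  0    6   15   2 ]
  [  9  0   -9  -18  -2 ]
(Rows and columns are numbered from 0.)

-2

R1 -> 1/3·R1
  [  1  0   -1   -2   0 ]
  [  9  1  -11  -18  -4 ]
  [ -6  0    6   15   2 ]
  [  9  0   -9  -18  -2 ]
R2 -> R2 − 9·R1
  [  1  0  -1   -2   0 ]
  [  0  1  -2    0  -4 ]
  [ -6  0   6   15   2 ]
  [  9  0  -9  -18  -2 ]
R3 -> R3 + 6·R1
  [ 1  0  -1   -2   0 ]
  [ 0  1  -2    0  -4 ]
  [ 0  0   0    3   2 ]
  [ 9  0  -9  -18  -2 ]
R4 -> R4 − 9·R1
  [ 1  0  -1  -2   0 ]
  [ 0  1  -2   0  -4 ]
  [ 0  0   0   3   2 ]
  [ 0  0   0   0  -2 ]
R3 -> 1/3·R3
  [ 1  0  -1  -2    0 ]
  [ 0  1  -2   0   -4 ]
  [ 0  0   0   1  2/3 ]
  [ 0  0   0   0   -2 ]
R4 -> -1/2·R4
  [ 1  0  -1  -2    0 ]
  [ 0  1  -2   0   -4 ]
  [ 0  0   0   1  2/3 ]
  [ 0  0   0   0    1 ]
R3 -> R3 − 2/3·R4
  [ 1  0  -1  -2   0 ]
  [ 0  1  -2   0  -4 ]
  [ 0  0   0   1   0 ]
  [ 0  0   0   0   1 ]
R2 -> R2 + 4·R4
  [ 1  0  -1  -2  0 ]
  [ 0  1  -2   0  0 ]
  [ 0  0   0   1  0 ]
  [ 0  0   0   0  1 ]
R1 -> R1 + 2·R3
  [ 1  0  -1  0  0 ]
  [ 0  1  -2  0  0 ]
  [ 0  0   0  1  0 ]
  [ 0  0   0  0  1 ]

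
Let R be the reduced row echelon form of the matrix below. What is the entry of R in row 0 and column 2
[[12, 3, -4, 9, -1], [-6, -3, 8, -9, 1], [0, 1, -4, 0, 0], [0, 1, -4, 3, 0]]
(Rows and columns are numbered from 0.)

2/3

R1 -> 1/12·R1
  [  1  1/4  -1/3  3/4  -1/12 ]
  [ -6   -3     8   -9      1 ]
  [  0    1    -4    0      0 ]
  [  0    1    -4    3      0 ]
R2 -> R2 + 6·R1
  [ 1   1/4  -1/3   3/4  -1/12 ]
  [ 0  -3/2     6  -9/2    1/2 ]
  [ 0     1    -4     0      0 ]
  [ 0     1    -4     3      0 ]
R2 -> -2/3·R2
  [ 1  1/4  -1/3  3/4  -1/12 ]
  [ 0    1    -4    3   -1/3 ]
  [ 0    1    -4    0      0 ]
  [ 0    1    -4    3      0 ]
R3 -> R3 − R2
  [ 1  1/4  -1/3  3/4  -1/12 ]
  [ 0    1    -4    3   -1/3 ]
  [ 0    0     0   -3    1/3 ]
  [ 0    1    -4    3      0 ]
R4 -> R4 − R2
  [ 1  1/4  -1/3  3/4  -1/12 ]
  [ 0    1    -4    3   -1/3 ]
  [ 0    0     0   -3    1/3 ]
  [ 0    0     0    0    1/3 ]
R3 -> -1/3·R3
  [ 1  1/4  -1/3  3/4  -1/12 ]
  [ 0    1    -4    3   -1/3 ]
  [ 0    0     0    1   -1/9 ]
  [ 0    0     0    0    1/3 ]
R4 -> 3·R4
  [ 1  1/4  -1/3  3/4  -1/12 ]
  [ 0    1    -4    3   -1/3 ]
  [ 0    0     0    1   -1/9 ]
  [ 0    0     0    0      1 ]
R3 -> R3 + 1/9·R4
  [ 1  1/4  -1/3  3/4  -1/12 ]
  [ 0    1    -4    3   -1/3 ]
  [ 0    0     0    1      0 ]
  [ 0    0     0    0      1 ]
R2 -> R2 + 1/3·R4
  [ 1  1/4  -1/3  3/4  -1/12 ]
  [ 0    1    -4    3      0 ]
  [ 0    0     0    1      0 ]
  [ 0    0     0    0      1 ]
R1 -> R1 + 1/12·R4
  [ 1  1/4  -1/3  3/4  0 ]
  [ 0    1    -4    3  0 ]
  [ 0    0     0    1  0 ]
  [ 0    0     0    0  1 ]
R2 -> R2 − 3·R3
  [ 1  1/4  -1/3  3/4  0 ]
  [ 0    1    -4    0  0 ]
  [ 0    0     0    1  0 ]
  [ 0    0     0    0  1 ]
R1 -> R1 − 3/4·R3
  [ 1  1/4  -1/3  0  0 ]
  [ 0    1    -4  0  0 ]
  [ 0    0     0  1  0 ]
  [ 0    0     0  0  1 ]
R1 -> R1 − 1/4·R2
  [ 1  0  2/3  0  0 ]
  [ 0  1   -4  0  0 ]
  [ 0  0    0  1  0 ]
  [ 0  0    0  0  1 ]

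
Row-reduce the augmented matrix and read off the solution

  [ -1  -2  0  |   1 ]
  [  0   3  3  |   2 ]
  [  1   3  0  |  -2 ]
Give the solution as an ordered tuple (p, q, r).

(1, -1, 5/3)

ρ1 ← -1·ρ1
  [ 1  2  0  |  -1 ]
  [ 0  3  3  |   2 ]
  [ 1  3  0  |  -2 ]
ρ3 ← ρ3 − ρ1
  [ 1  2  0  |  -1 ]
  [ 0  3  3  |   2 ]
  [ 0  1  0  |  -1 ]
ρ2 ← 1/3·ρ2
  [ 1  2  0  |   -1 ]
  [ 0  1  1  |  2/3 ]
  [ 0  1  0  |   -1 ]
ρ3 ← ρ3 − ρ2
  [ 1  2   0  |    -1 ]
  [ 0  1   1  |   2/3 ]
  [ 0  0  -1  |  -5/3 ]
ρ3 ← -1·ρ3
  [ 1  2  0  |   -1 ]
  [ 0  1  1  |  2/3 ]
  [ 0  0  1  |  5/3 ]
ρ2 ← ρ2 − ρ3
  [ 1  2  0  |   -1 ]
  [ 0  1  0  |   -1 ]
  [ 0  0  1  |  5/3 ]
ρ1 ← ρ1 − 2·ρ2
  [ 1  0  0  |    1 ]
  [ 0  1  0  |   -1 ]
  [ 0  0  1  |  5/3 ]
Reading off the last column: p = 1, q = -1, r = 5/3.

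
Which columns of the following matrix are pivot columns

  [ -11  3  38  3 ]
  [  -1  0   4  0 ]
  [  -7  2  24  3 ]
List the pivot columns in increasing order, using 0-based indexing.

0, 1, 3

R1 -> -1/11·R1
  [  1  -3/11  -38/11  -3/11 ]
  [ -1      0       4      0 ]
  [ -7      2      24      3 ]
R2 -> R2 + R1
  [  1  -3/11  -38/11  -3/11 ]
  [  0  -3/11    6/11  -3/11 ]
  [ -7      2      24      3 ]
R3 -> R3 + 7·R1
  [ 1  -3/11  -38/11  -3/11 ]
  [ 0  -3/11    6/11  -3/11 ]
  [ 0   1/11   -2/11  12/11 ]
R2 -> -11/3·R2
  [ 1  -3/11  -38/11  -3/11 ]
  [ 0      1      -2      1 ]
  [ 0   1/11   -2/11  12/11 ]
R3 -> R3 − 1/11·R2
  [ 1  -3/11  -38/11  -3/11 ]
  [ 0      1      -2      1 ]
  [ 0      0       0      1 ]
R2 -> R2 − R3
  [ 1  -3/11  -38/11  -3/11 ]
  [ 0      1      -2      0 ]
  [ 0      0       0      1 ]
R1 -> R1 + 3/11·R3
  [ 1  -3/11  -38/11  0 ]
  [ 0      1      -2  0 ]
  [ 0      0       0  1 ]
R1 -> R1 + 3/11·R2
  [ 1  0  -4  0 ]
  [ 0  1  -2  0 ]
  [ 0  0   0  1 ]
Pivot columns are the columns containing a leading 1.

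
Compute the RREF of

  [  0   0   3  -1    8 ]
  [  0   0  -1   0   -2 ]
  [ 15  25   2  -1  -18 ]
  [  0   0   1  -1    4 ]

[[1, 5/3, 0, 0, -8/5], [0, 0, 1, 0, 2], [0, 0, 0, 1, -2], [0, 0, 0, 0, 0]]

ρ1 ↔ ρ3
  [ 15  25   2  -1  -18 ]
  [  0   0  -1   0   -2 ]
  [  0   0   3  -1    8 ]
  [  0   0   1  -1    4 ]
ρ1 ← 1/15·ρ1
  [ 1  5/3  2/15  -1/15  -6/5 ]
  [ 0    0    -1      0    -2 ]
  [ 0    0     3     -1     8 ]
  [ 0    0     1     -1     4 ]
ρ2 ← -1·ρ2
  [ 1  5/3  2/15  -1/15  -6/5 ]
  [ 0    0     1      0     2 ]
  [ 0    0     3     -1     8 ]
  [ 0    0     1     -1     4 ]
ρ3 ← ρ3 − 3·ρ2
  [ 1  5/3  2/15  -1/15  -6/5 ]
  [ 0    0     1      0     2 ]
  [ 0    0     0     -1     2 ]
  [ 0    0     1     -1     4 ]
ρ4 ← ρ4 − ρ2
  [ 1  5/3  2/15  -1/15  -6/5 ]
  [ 0    0     1      0     2 ]
  [ 0    0     0     -1     2 ]
  [ 0    0     0     -1     2 ]
ρ3 ← -1·ρ3
  [ 1  5/3  2/15  -1/15  -6/5 ]
  [ 0    0     1      0     2 ]
  [ 0    0     0      1    -2 ]
  [ 0    0     0     -1     2 ]
ρ4 ← ρ4 + ρ3
  [ 1  5/3  2/15  -1/15  -6/5 ]
  [ 0    0     1      0     2 ]
  [ 0    0     0      1    -2 ]
  [ 0    0     0      0     0 ]
ρ1 ← ρ1 + 1/15·ρ3
  [ 1  5/3  2/15  0  -4/3 ]
  [ 0    0     1  0     2 ]
  [ 0    0     0  1    -2 ]
  [ 0    0     0  0     0 ]
ρ1 ← ρ1 − 2/15·ρ2
  [ 1  5/3  0  0  -8/5 ]
  [ 0    0  1  0     2 ]
  [ 0    0  0  1    -2 ]
  [ 0    0  0  0     0 ]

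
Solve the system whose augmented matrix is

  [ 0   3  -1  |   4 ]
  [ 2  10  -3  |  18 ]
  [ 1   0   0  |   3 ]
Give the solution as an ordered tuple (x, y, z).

(3, 0, -4)

ρ1 <=> ρ2
  [ 2  10  -3  |  18 ]
  [ 0   3  -1  |   4 ]
  [ 1   0   0  |   3 ]
ρ1 → 1/2·ρ1
  [ 1  5  -3/2  |  9 ]
  [ 0  3    -1  |  4 ]
  [ 1  0     0  |  3 ]
ρ3 → ρ3 − ρ1
  [ 1   5  -3/2  |   9 ]
  [ 0   3    -1  |   4 ]
  [ 0  -5   3/2  |  -6 ]
ρ2 → 1/3·ρ2
  [ 1   5  -3/2  |    9 ]
  [ 0   1  -1/3  |  4/3 ]
  [ 0  -5   3/2  |   -6 ]
ρ3 → ρ3 + 5·ρ2
  [ 1  5  -3/2  |    9 ]
  [ 0  1  -1/3  |  4/3 ]
  [ 0  0  -1/6  |  2/3 ]
ρ3 → -6·ρ3
  [ 1  5  -3/2  |    9 ]
  [ 0  1  -1/3  |  4/3 ]
  [ 0  0     1  |   -4 ]
ρ2 → ρ2 + 1/3·ρ3
  [ 1  5  -3/2  |   9 ]
  [ 0  1     0  |   0 ]
  [ 0  0     1  |  -4 ]
ρ1 → ρ1 + 3/2·ρ3
  [ 1  5  0  |   3 ]
  [ 0  1  0  |   0 ]
  [ 0  0  1  |  -4 ]
ρ1 → ρ1 − 5·ρ2
  [ 1  0  0  |   3 ]
  [ 0  1  0  |   0 ]
  [ 0  0  1  |  -4 ]
Reading off the last column: x = 3, y = 0, z = -4.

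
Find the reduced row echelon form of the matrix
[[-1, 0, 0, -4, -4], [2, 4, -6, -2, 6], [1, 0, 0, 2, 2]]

R1 → -1·R1
  [ 1  0   0   4  4 ]
  [ 2  4  -6  -2  6 ]
  [ 1  0   0   2  2 ]
R2 → R2 − 2·R1
  [ 1  0   0    4   4 ]
  [ 0  4  -6  -10  -2 ]
  [ 1  0   0    2   2 ]
R3 → R3 − R1
  [ 1  0   0    4   4 ]
  [ 0  4  -6  -10  -2 ]
  [ 0  0   0   -2  -2 ]
R2 → 1/4·R2
  [ 1  0     0     4     4 ]
  [ 0  1  -3/2  -5/2  -1/2 ]
  [ 0  0     0    -2    -2 ]
R3 → -1/2·R3
  [ 1  0     0     4     4 ]
  [ 0  1  -3/2  -5/2  -1/2 ]
  [ 0  0     0     1     1 ]
R2 → R2 + 5/2·R3
  [ 1  0     0  4  4 ]
  [ 0  1  -3/2  0  2 ]
  [ 0  0     0  1  1 ]
R1 → R1 − 4·R3
  [ 1  0     0  0  0 ]
  [ 0  1  -3/2  0  2 ]
  [ 0  0     0  1  1 ]

[[1, 0, 0, 0, 0], [0, 1, -3/2, 0, 2], [0, 0, 0, 1, 1]]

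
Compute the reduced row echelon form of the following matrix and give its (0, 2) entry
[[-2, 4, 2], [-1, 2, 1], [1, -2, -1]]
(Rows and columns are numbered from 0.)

-1

R1 ← -1/2·R1
  [  1  -2  -1 ]
  [ -1   2   1 ]
  [  1  -2  -1 ]
R2 ← R2 + R1
  [ 1  -2  -1 ]
  [ 0   0   0 ]
  [ 1  -2  -1 ]
R3 ← R3 − R1
  [ 1  -2  -1 ]
  [ 0   0   0 ]
  [ 0   0   0 ]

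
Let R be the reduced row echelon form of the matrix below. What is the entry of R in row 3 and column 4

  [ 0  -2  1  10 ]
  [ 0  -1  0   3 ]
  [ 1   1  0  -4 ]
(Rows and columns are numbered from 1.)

4

Swap R1 and R3.
  [ 1   1  0  -4 ]
  [ 0  -1  0   3 ]
  [ 0  -2  1  10 ]
Multiply R2 by -1.
  [ 1   1  0  -4 ]
  [ 0   1  0  -3 ]
  [ 0  -2  1  10 ]
Add 2 times R2 to R3.
  [ 1  1  0  -4 ]
  [ 0  1  0  -3 ]
  [ 0  0  1   4 ]
Subtract R2 from R1.
  [ 1  0  0  -1 ]
  [ 0  1  0  -3 ]
  [ 0  0  1   4 ]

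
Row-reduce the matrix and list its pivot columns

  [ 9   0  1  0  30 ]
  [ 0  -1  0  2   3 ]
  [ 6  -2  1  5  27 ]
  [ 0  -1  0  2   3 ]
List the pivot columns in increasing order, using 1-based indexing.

Multiply R1 by 1/9.
  [ 1   0  1/9  0  10/3 ]
  [ 0  -1    0  2     3 ]
  [ 6  -2    1  5    27 ]
  [ 0  -1    0  2     3 ]
Subtract 6 times R1 from R3.
  [ 1   0  1/9  0  10/3 ]
  [ 0  -1    0  2     3 ]
  [ 0  -2  1/3  5     7 ]
  [ 0  -1    0  2     3 ]
Multiply R2 by -1.
  [ 1   0  1/9   0  10/3 ]
  [ 0   1    0  -2    -3 ]
  [ 0  -2  1/3   5     7 ]
  [ 0  -1    0   2     3 ]
Add 2 times R2 to R3.
  [ 1   0  1/9   0  10/3 ]
  [ 0   1    0  -2    -3 ]
  [ 0   0  1/3   1     1 ]
  [ 0  -1    0   2     3 ]
Add R2 to R4.
  [ 1  0  1/9   0  10/3 ]
  [ 0  1    0  -2    -3 ]
  [ 0  0  1/3   1     1 ]
  [ 0  0    0   0     0 ]
Multiply R3 by 3.
  [ 1  0  1/9   0  10/3 ]
  [ 0  1    0  -2    -3 ]
  [ 0  0    1   3     3 ]
  [ 0  0    0   0     0 ]
Subtract 1/9 times R3 from R1.
  [ 1  0  0  -1/3   3 ]
  [ 0  1  0    -2  -3 ]
  [ 0  0  1     3   3 ]
  [ 0  0  0     0   0 ]
Pivot columns are the columns containing a leading 1.

1, 2, 3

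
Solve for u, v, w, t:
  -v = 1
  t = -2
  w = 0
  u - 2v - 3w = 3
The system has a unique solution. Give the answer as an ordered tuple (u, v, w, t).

(1, -1, 0, -2)

Form the augmented matrix and row-reduce:
  [ 0  -1   0  0  |   1 ]
  [ 0   0   0  1  |  -2 ]
  [ 0   0   1  0  |   0 ]
  [ 1  -2  -3  0  |   3 ]
r1 <-> r4
  [ 1  -2  -3  0  |   3 ]
  [ 0   0   0  1  |  -2 ]
  [ 0   0   1  0  |   0 ]
  [ 0  -1   0  0  |   1 ]
r2 <-> r4
  [ 1  -2  -3  0  |   3 ]
  [ 0  -1   0  0  |   1 ]
  [ 0   0   1  0  |   0 ]
  [ 0   0   0  1  |  -2 ]
r2 ← -1·r2
  [ 1  -2  -3  0  |   3 ]
  [ 0   1   0  0  |  -1 ]
  [ 0   0   1  0  |   0 ]
  [ 0   0   0  1  |  -2 ]
r1 ← r1 + 3·r3
  [ 1  -2  0  0  |   3 ]
  [ 0   1  0  0  |  -1 ]
  [ 0   0  1  0  |   0 ]
  [ 0   0  0  1  |  -2 ]
r1 ← r1 + 2·r2
  [ 1  0  0  0  |   1 ]
  [ 0  1  0  0  |  -1 ]
  [ 0  0  1  0  |   0 ]
  [ 0  0  0  1  |  -2 ]
Reading off the last column: u = 1, v = -1, w = 0, t = -2.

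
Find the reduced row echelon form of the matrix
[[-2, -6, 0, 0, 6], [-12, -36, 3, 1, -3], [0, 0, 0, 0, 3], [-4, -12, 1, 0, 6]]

R1 → -1/2·R1
  [   1    3  0  0  -3 ]
  [ -12  -36  3  1  -3 ]
  [   0    0  0  0   3 ]
  [  -4  -12  1  0   6 ]
R2 → R2 + 12·R1
  [  1    3  0  0   -3 ]
  [  0    0  3  1  -39 ]
  [  0    0  0  0    3 ]
  [ -4  -12  1  0    6 ]
R4 → R4 + 4·R1
  [ 1  3  0  0   -3 ]
  [ 0  0  3  1  -39 ]
  [ 0  0  0  0    3 ]
  [ 0  0  1  0   -6 ]
R2 → 1/3·R2
  [ 1  3  0    0   -3 ]
  [ 0  0  1  1/3  -13 ]
  [ 0  0  0    0    3 ]
  [ 0  0  1    0   -6 ]
R4 → R4 − R2
  [ 1  3  0     0   -3 ]
  [ 0  0  1   1/3  -13 ]
  [ 0  0  0     0    3 ]
  [ 0  0  0  -1/3    7 ]
R3 ↔ R4
  [ 1  3  0     0   -3 ]
  [ 0  0  1   1/3  -13 ]
  [ 0  0  0  -1/3    7 ]
  [ 0  0  0     0    3 ]
R3 → -3·R3
  [ 1  3  0    0   -3 ]
  [ 0  0  1  1/3  -13 ]
  [ 0  0  0    1  -21 ]
  [ 0  0  0    0    3 ]
R4 → 1/3·R4
  [ 1  3  0    0   -3 ]
  [ 0  0  1  1/3  -13 ]
  [ 0  0  0    1  -21 ]
  [ 0  0  0    0    1 ]
R3 → R3 + 21·R4
  [ 1  3  0    0   -3 ]
  [ 0  0  1  1/3  -13 ]
  [ 0  0  0    1    0 ]
  [ 0  0  0    0    1 ]
R2 → R2 + 13·R4
  [ 1  3  0    0  -3 ]
  [ 0  0  1  1/3   0 ]
  [ 0  0  0    1   0 ]
  [ 0  0  0    0   1 ]
R1 → R1 + 3·R4
  [ 1  3  0    0  0 ]
  [ 0  0  1  1/3  0 ]
  [ 0  0  0    1  0 ]
  [ 0  0  0    0  1 ]
R2 → R2 − 1/3·R3
  [ 1  3  0  0  0 ]
  [ 0  0  1  0  0 ]
  [ 0  0  0  1  0 ]
  [ 0  0  0  0  1 ]

[[1, 3, 0, 0, 0], [0, 0, 1, 0, 0], [0, 0, 0, 1, 0], [0, 0, 0, 0, 1]]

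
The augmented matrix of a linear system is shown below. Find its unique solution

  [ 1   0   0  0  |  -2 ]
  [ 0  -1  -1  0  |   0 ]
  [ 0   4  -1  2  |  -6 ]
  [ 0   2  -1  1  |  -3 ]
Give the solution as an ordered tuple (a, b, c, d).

(-2, 0, 0, -3)

r2 -> -1·r2
  [ 1  0   0  0  |  -2 ]
  [ 0  1   1  0  |   0 ]
  [ 0  4  -1  2  |  -6 ]
  [ 0  2  -1  1  |  -3 ]
r3 -> r3 − 4·r2
  [ 1  0   0  0  |  -2 ]
  [ 0  1   1  0  |   0 ]
  [ 0  0  -5  2  |  -6 ]
  [ 0  2  -1  1  |  -3 ]
r4 -> r4 − 2·r2
  [ 1  0   0  0  |  -2 ]
  [ 0  1   1  0  |   0 ]
  [ 0  0  -5  2  |  -6 ]
  [ 0  0  -3  1  |  -3 ]
r3 -> -1/5·r3
  [ 1  0   0     0  |   -2 ]
  [ 0  1   1     0  |    0 ]
  [ 0  0   1  -2/5  |  6/5 ]
  [ 0  0  -3     1  |   -3 ]
r4 -> r4 + 3·r3
  [ 1  0  0     0  |   -2 ]
  [ 0  1  1     0  |    0 ]
  [ 0  0  1  -2/5  |  6/5 ]
  [ 0  0  0  -1/5  |  3/5 ]
r4 -> -5·r4
  [ 1  0  0     0  |   -2 ]
  [ 0  1  1     0  |    0 ]
  [ 0  0  1  -2/5  |  6/5 ]
  [ 0  0  0     1  |   -3 ]
r3 -> r3 + 2/5·r4
  [ 1  0  0  0  |  -2 ]
  [ 0  1  1  0  |   0 ]
  [ 0  0  1  0  |   0 ]
  [ 0  0  0  1  |  -3 ]
r2 -> r2 − r3
  [ 1  0  0  0  |  -2 ]
  [ 0  1  0  0  |   0 ]
  [ 0  0  1  0  |   0 ]
  [ 0  0  0  1  |  -3 ]
Reading off the last column: a = -2, b = 0, c = 0, d = -3.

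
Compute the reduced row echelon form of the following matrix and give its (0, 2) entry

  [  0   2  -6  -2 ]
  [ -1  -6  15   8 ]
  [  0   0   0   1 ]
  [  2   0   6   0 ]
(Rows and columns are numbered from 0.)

3

Swap ρ1 and ρ2.
  [ -1  -6  15   8 ]
  [  0   2  -6  -2 ]
  [  0   0   0   1 ]
  [  2   0   6   0 ]
Multiply ρ1 by -1.
  [ 1  6  -15  -8 ]
  [ 0  2   -6  -2 ]
  [ 0  0    0   1 ]
  [ 2  0    6   0 ]
Subtract 2 times ρ1 from ρ4.
  [ 1    6  -15  -8 ]
  [ 0    2   -6  -2 ]
  [ 0    0    0   1 ]
  [ 0  -12   36  16 ]
Multiply ρ2 by 1/2.
  [ 1    6  -15  -8 ]
  [ 0    1   -3  -1 ]
  [ 0    0    0   1 ]
  [ 0  -12   36  16 ]
Add 12 times ρ2 to ρ4.
  [ 1  6  -15  -8 ]
  [ 0  1   -3  -1 ]
  [ 0  0    0   1 ]
  [ 0  0    0   4 ]
Subtract 4 times ρ3 from ρ4.
  [ 1  6  -15  -8 ]
  [ 0  1   -3  -1 ]
  [ 0  0    0   1 ]
  [ 0  0    0   0 ]
Add ρ3 to ρ2.
  [ 1  6  -15  -8 ]
  [ 0  1   -3   0 ]
  [ 0  0    0   1 ]
  [ 0  0    0   0 ]
Add 8 times ρ3 to ρ1.
  [ 1  6  -15  0 ]
  [ 0  1   -3  0 ]
  [ 0  0    0  1 ]
  [ 0  0    0  0 ]
Subtract 6 times ρ2 from ρ1.
  [ 1  0   3  0 ]
  [ 0  1  -3  0 ]
  [ 0  0   0  1 ]
  [ 0  0   0  0 ]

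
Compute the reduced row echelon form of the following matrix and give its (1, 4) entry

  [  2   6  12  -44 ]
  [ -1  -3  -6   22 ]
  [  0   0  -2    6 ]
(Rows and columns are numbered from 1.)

-4

r1 → 1/2·r1
  [  1   3   6  -22 ]
  [ -1  -3  -6   22 ]
  [  0   0  -2    6 ]
r2 → r2 + r1
  [ 1  3   6  -22 ]
  [ 0  0   0    0 ]
  [ 0  0  -2    6 ]
r2 ↔ r3
  [ 1  3   6  -22 ]
  [ 0  0  -2    6 ]
  [ 0  0   0    0 ]
r2 → -1/2·r2
  [ 1  3  6  -22 ]
  [ 0  0  1   -3 ]
  [ 0  0  0    0 ]
r1 → r1 − 6·r2
  [ 1  3  0  -4 ]
  [ 0  0  1  -3 ]
  [ 0  0  0   0 ]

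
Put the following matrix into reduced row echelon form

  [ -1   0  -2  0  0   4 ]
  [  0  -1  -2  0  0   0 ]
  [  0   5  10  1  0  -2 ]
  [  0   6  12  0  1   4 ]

R1 := -1·R1
  [ 1   0   2  0  0  -4 ]
  [ 0  -1  -2  0  0   0 ]
  [ 0   5  10  1  0  -2 ]
  [ 0   6  12  0  1   4 ]
R2 := -1·R2
  [ 1  0   2  0  0  -4 ]
  [ 0  1   2  0  0   0 ]
  [ 0  5  10  1  0  -2 ]
  [ 0  6  12  0  1   4 ]
R3 := R3 − 5·R2
  [ 1  0   2  0  0  -4 ]
  [ 0  1   2  0  0   0 ]
  [ 0  0   0  1  0  -2 ]
  [ 0  6  12  0  1   4 ]
R4 := R4 − 6·R2
  [ 1  0  2  0  0  -4 ]
  [ 0  1  2  0  0   0 ]
  [ 0  0  0  1  0  -2 ]
  [ 0  0  0  0  1   4 ]

[[1, 0, 2, 0, 0, -4], [0, 1, 2, 0, 0, 0], [0, 0, 0, 1, 0, -2], [0, 0, 0, 0, 1, 4]]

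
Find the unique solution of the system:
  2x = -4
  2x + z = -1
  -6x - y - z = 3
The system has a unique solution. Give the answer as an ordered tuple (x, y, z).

Form the augmented matrix and row-reduce:
  [  2   0   0  |  -4 ]
  [  2   0   1  |  -1 ]
  [ -6  -1  -1  |   3 ]
R1 ← 1/2·R1
  [  1   0   0  |  -2 ]
  [  2   0   1  |  -1 ]
  [ -6  -1  -1  |   3 ]
R2 ← R2 − 2·R1
  [  1   0   0  |  -2 ]
  [  0   0   1  |   3 ]
  [ -6  -1  -1  |   3 ]
R3 ← R3 + 6·R1
  [ 1   0   0  |  -2 ]
  [ 0   0   1  |   3 ]
  [ 0  -1  -1  |  -9 ]
R2 <-> R3
  [ 1   0   0  |  -2 ]
  [ 0  -1  -1  |  -9 ]
  [ 0   0   1  |   3 ]
R2 ← -1·R2
  [ 1  0  0  |  -2 ]
  [ 0  1  1  |   9 ]
  [ 0  0  1  |   3 ]
R2 ← R2 − R3
  [ 1  0  0  |  -2 ]
  [ 0  1  0  |   6 ]
  [ 0  0  1  |   3 ]
Reading off the last column: x = -2, y = 6, z = 3.

(-2, 6, 3)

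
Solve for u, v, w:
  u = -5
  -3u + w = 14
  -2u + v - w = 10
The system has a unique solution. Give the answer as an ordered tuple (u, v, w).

Form the augmented matrix and row-reduce:
  [  1  0   0  |  -5 ]
  [ -3  0   1  |  14 ]
  [ -2  1  -1  |  10 ]
ρ2 → ρ2 + 3·ρ1
  [  1  0   0  |  -5 ]
  [  0  0   1  |  -1 ]
  [ -2  1  -1  |  10 ]
ρ3 → ρ3 + 2·ρ1
  [ 1  0   0  |  -5 ]
  [ 0  0   1  |  -1 ]
  [ 0  1  -1  |   0 ]
ρ2 ↔ ρ3
  [ 1  0   0  |  -5 ]
  [ 0  1  -1  |   0 ]
  [ 0  0   1  |  -1 ]
ρ2 → ρ2 + ρ3
  [ 1  0  0  |  -5 ]
  [ 0  1  0  |  -1 ]
  [ 0  0  1  |  -1 ]
Reading off the last column: u = -5, v = -1, w = -1.

(-5, -1, -1)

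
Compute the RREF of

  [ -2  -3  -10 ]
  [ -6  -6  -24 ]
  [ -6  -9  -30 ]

R1 → -1/2·R1
  [  1  3/2    5 ]
  [ -6   -6  -24 ]
  [ -6   -9  -30 ]
R2 → R2 + 6·R1
  [  1  3/2    5 ]
  [  0    3    6 ]
  [ -6   -9  -30 ]
R3 → R3 + 6·R1
  [ 1  3/2  5 ]
  [ 0    3  6 ]
  [ 0    0  0 ]
R2 → 1/3·R2
  [ 1  3/2  5 ]
  [ 0    1  2 ]
  [ 0    0  0 ]
R1 → R1 − 3/2·R2
  [ 1  0  2 ]
  [ 0  1  2 ]
  [ 0  0  0 ]

[[1, 0, 2], [0, 1, 2], [0, 0, 0]]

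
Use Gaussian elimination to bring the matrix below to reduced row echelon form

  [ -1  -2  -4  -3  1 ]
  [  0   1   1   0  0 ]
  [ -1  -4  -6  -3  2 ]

[[1, 0, 2, 3, 0], [0, 1, 1, 0, 0], [0, 0, 0, 0, 1]]

ρ1 -> -1·ρ1
  [  1   2   4   3  -1 ]
  [  0   1   1   0   0 ]
  [ -1  -4  -6  -3   2 ]
ρ3 -> ρ3 + ρ1
  [ 1   2   4  3  -1 ]
  [ 0   1   1  0   0 ]
  [ 0  -2  -2  0   1 ]
ρ3 -> ρ3 + 2·ρ2
  [ 1  2  4  3  -1 ]
  [ 0  1  1  0   0 ]
  [ 0  0  0  0   1 ]
ρ1 -> ρ1 + ρ3
  [ 1  2  4  3  0 ]
  [ 0  1  1  0  0 ]
  [ 0  0  0  0  1 ]
ρ1 -> ρ1 − 2·ρ2
  [ 1  0  2  3  0 ]
  [ 0  1  1  0  0 ]
  [ 0  0  0  0  1 ]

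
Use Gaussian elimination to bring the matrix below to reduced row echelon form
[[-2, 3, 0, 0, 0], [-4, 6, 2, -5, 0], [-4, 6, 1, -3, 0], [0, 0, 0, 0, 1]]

Multiply r1 by -1/2.
  [  1  -3/2  0   0  0 ]
  [ -4     6  2  -5  0 ]
  [ -4     6  1  -3  0 ]
  [  0     0  0   0  1 ]
Add 4 times r1 to r2.
  [  1  -3/2  0   0  0 ]
  [  0     0  2  -5  0 ]
  [ -4     6  1  -3  0 ]
  [  0     0  0   0  1 ]
Add 4 times r1 to r3.
  [ 1  -3/2  0   0  0 ]
  [ 0     0  2  -5  0 ]
  [ 0     0  1  -3  0 ]
  [ 0     0  0   0  1 ]
Multiply r2 by 1/2.
  [ 1  -3/2  0     0  0 ]
  [ 0     0  1  -5/2  0 ]
  [ 0     0  1    -3  0 ]
  [ 0     0  0     0  1 ]
Subtract r2 from r3.
  [ 1  -3/2  0     0  0 ]
  [ 0     0  1  -5/2  0 ]
  [ 0     0  0  -1/2  0 ]
  [ 0     0  0     0  1 ]
Multiply r3 by -2.
  [ 1  -3/2  0     0  0 ]
  [ 0     0  1  -5/2  0 ]
  [ 0     0  0     1  0 ]
  [ 0     0  0     0  1 ]
Add 5/2 times r3 to r2.
  [ 1  -3/2  0  0  0 ]
  [ 0     0  1  0  0 ]
  [ 0     0  0  1  0 ]
  [ 0     0  0  0  1 ]

[[1, -3/2, 0, 0, 0], [0, 0, 1, 0, 0], [0, 0, 0, 1, 0], [0, 0, 0, 0, 1]]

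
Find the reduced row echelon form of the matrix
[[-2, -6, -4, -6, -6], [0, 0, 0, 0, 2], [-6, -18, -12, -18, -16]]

r1 ← -1/2·r1
  [  1    3    2    3    3 ]
  [  0    0    0    0    2 ]
  [ -6  -18  -12  -18  -16 ]
r3 ← r3 + 6·r1
  [ 1  3  2  3  3 ]
  [ 0  0  0  0  2 ]
  [ 0  0  0  0  2 ]
r2 ← 1/2·r2
  [ 1  3  2  3  3 ]
  [ 0  0  0  0  1 ]
  [ 0  0  0  0  2 ]
r3 ← r3 − 2·r2
  [ 1  3  2  3  3 ]
  [ 0  0  0  0  1 ]
  [ 0  0  0  0  0 ]
r1 ← r1 − 3·r2
  [ 1  3  2  3  0 ]
  [ 0  0  0  0  1 ]
  [ 0  0  0  0  0 ]

[[1, 3, 2, 3, 0], [0, 0, 0, 0, 1], [0, 0, 0, 0, 0]]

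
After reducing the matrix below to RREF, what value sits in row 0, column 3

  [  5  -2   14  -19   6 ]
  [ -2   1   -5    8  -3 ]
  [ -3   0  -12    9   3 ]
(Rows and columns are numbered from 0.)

R1 := 1/5·R1
R2 := R2 + 2·R1
R3 := R3 + 3·R1
R2 := 5·R2
R3 := R3 + 6/5·R2
R3 := 1/3·R3
R2 := R2 + 3·R3
R1 := R1 − 6/5·R3
R1 := R1 + 2/5·R2

-3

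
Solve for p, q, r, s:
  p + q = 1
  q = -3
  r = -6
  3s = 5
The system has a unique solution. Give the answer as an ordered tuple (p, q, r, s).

(4, -3, -6, 5/3)

Form the augmented matrix and row-reduce:
  [ 1  1  0  0  |   1 ]
  [ 0  1  0  0  |  -3 ]
  [ 0  0  1  0  |  -6 ]
  [ 0  0  0  3  |   5 ]
R4 ← 1/3·R4
  [ 1  1  0  0  |    1 ]
  [ 0  1  0  0  |   -3 ]
  [ 0  0  1  0  |   -6 ]
  [ 0  0  0  1  |  5/3 ]
R1 ← R1 − R2
  [ 1  0  0  0  |    4 ]
  [ 0  1  0  0  |   -3 ]
  [ 0  0  1  0  |   -6 ]
  [ 0  0  0  1  |  5/3 ]
Reading off the last column: p = 4, q = -3, r = -6, s = 5/3.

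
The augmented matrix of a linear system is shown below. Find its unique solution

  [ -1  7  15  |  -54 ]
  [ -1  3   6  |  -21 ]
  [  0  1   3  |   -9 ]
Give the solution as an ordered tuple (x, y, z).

Multiply ρ1 by -1.
Add ρ1 to ρ2.
Multiply ρ2 by -1/4.
Subtract ρ2 from ρ3.
Multiply ρ3 by 4/3.
Subtract 9/4 times ρ3 from ρ2.
Add 15 times ρ3 to ρ1.
Add 7 times ρ2 to ρ1.
Reading off the last column: x = -3, y = -6, z = -1.

(-3, -6, -1)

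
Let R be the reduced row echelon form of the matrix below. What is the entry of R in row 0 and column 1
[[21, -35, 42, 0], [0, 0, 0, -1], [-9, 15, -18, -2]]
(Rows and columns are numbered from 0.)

R1 -> 1/21·R1
  [  1  -5/3    2   0 ]
  [  0     0    0  -1 ]
  [ -9    15  -18  -2 ]
R3 -> R3 + 9·R1
  [ 1  -5/3  2   0 ]
  [ 0     0  0  -1 ]
  [ 0     0  0  -2 ]
R2 -> -1·R2
  [ 1  -5/3  2   0 ]
  [ 0     0  0   1 ]
  [ 0     0  0  -2 ]
R3 -> R3 + 2·R2
  [ 1  -5/3  2  0 ]
  [ 0     0  0  1 ]
  [ 0     0  0  0 ]

-5/3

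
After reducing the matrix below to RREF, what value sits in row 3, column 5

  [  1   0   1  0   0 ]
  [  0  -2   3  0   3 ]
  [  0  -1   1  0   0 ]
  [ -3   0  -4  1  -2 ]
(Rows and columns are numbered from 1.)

Add 3 times ρ1 to ρ4.
  [ 1   0   1  0   0 ]
  [ 0  -2   3  0   3 ]
  [ 0  -1   1  0   0 ]
  [ 0   0  -1  1  -2 ]
Multiply ρ2 by -1/2.
  [ 1   0     1  0     0 ]
  [ 0   1  -3/2  0  -3/2 ]
  [ 0  -1     1  0     0 ]
  [ 0   0    -1  1    -2 ]
Add ρ2 to ρ3.
  [ 1  0     1  0     0 ]
  [ 0  1  -3/2  0  -3/2 ]
  [ 0  0  -1/2  0  -3/2 ]
  [ 0  0    -1  1    -2 ]
Multiply ρ3 by -2.
  [ 1  0     1  0     0 ]
  [ 0  1  -3/2  0  -3/2 ]
  [ 0  0     1  0     3 ]
  [ 0  0    -1  1    -2 ]
Add ρ3 to ρ4.
  [ 1  0     1  0     0 ]
  [ 0  1  -3/2  0  -3/2 ]
  [ 0  0     1  0     3 ]
  [ 0  0     0  1     1 ]
Add 3/2 times ρ3 to ρ2.
  [ 1  0  1  0  0 ]
  [ 0  1  0  0  3 ]
  [ 0  0  1  0  3 ]
  [ 0  0  0  1  1 ]
Subtract ρ3 from ρ1.
  [ 1  0  0  0  -3 ]
  [ 0  1  0  0   3 ]
  [ 0  0  1  0   3 ]
  [ 0  0  0  1   1 ]

3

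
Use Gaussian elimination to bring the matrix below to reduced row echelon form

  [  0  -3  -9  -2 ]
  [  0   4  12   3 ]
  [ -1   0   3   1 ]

[[1, 0, -3, 0], [0, 1, 3, 0], [0, 0, 0, 1]]

r1 <-> r3
  [ -1   0   3   1 ]
  [  0   4  12   3 ]
  [  0  -3  -9  -2 ]
r1 := -1·r1
  [ 1   0  -3  -1 ]
  [ 0   4  12   3 ]
  [ 0  -3  -9  -2 ]
r2 := 1/4·r2
  [ 1   0  -3   -1 ]
  [ 0   1   3  3/4 ]
  [ 0  -3  -9   -2 ]
r3 := r3 + 3·r2
  [ 1  0  -3   -1 ]
  [ 0  1   3  3/4 ]
  [ 0  0   0  1/4 ]
r3 := 4·r3
  [ 1  0  -3   -1 ]
  [ 0  1   3  3/4 ]
  [ 0  0   0    1 ]
r2 := r2 − 3/4·r3
  [ 1  0  -3  -1 ]
  [ 0  1   3   0 ]
  [ 0  0   0   1 ]
r1 := r1 + r3
  [ 1  0  -3  0 ]
  [ 0  1   3  0 ]
  [ 0  0   0  1 ]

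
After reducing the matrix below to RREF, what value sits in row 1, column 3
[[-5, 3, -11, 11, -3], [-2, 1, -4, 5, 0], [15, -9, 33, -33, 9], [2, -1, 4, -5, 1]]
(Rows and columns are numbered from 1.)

R1 ← -1/5·R1
  [  1  -3/5  11/5  -11/5  3/5 ]
  [ -2     1    -4      5    0 ]
  [ 15    -9    33    -33    9 ]
  [  2    -1     4     -5    1 ]
R2 ← R2 + 2·R1
  [  1  -3/5  11/5  -11/5  3/5 ]
  [  0  -1/5   2/5    3/5  6/5 ]
  [ 15    -9    33    -33    9 ]
  [  2    -1     4     -5    1 ]
R3 ← R3 − 15·R1
  [ 1  -3/5  11/5  -11/5  3/5 ]
  [ 0  -1/5   2/5    3/5  6/5 ]
  [ 0     0     0      0    0 ]
  [ 2    -1     4     -5    1 ]
R4 ← R4 − 2·R1
  [ 1  -3/5  11/5  -11/5   3/5 ]
  [ 0  -1/5   2/5    3/5   6/5 ]
  [ 0     0     0      0     0 ]
  [ 0   1/5  -2/5   -3/5  -1/5 ]
R2 ← -5·R2
  [ 1  -3/5  11/5  -11/5   3/5 ]
  [ 0     1    -2     -3    -6 ]
  [ 0     0     0      0     0 ]
  [ 0   1/5  -2/5   -3/5  -1/5 ]
R4 ← R4 − 1/5·R2
  [ 1  -3/5  11/5  -11/5  3/5 ]
  [ 0     1    -2     -3   -6 ]
  [ 0     0     0      0    0 ]
  [ 0     0     0      0    1 ]
R3 <-> R4
  [ 1  -3/5  11/5  -11/5  3/5 ]
  [ 0     1    -2     -3   -6 ]
  [ 0     0     0      0    1 ]
  [ 0     0     0      0    0 ]
R2 ← R2 + 6·R3
  [ 1  -3/5  11/5  -11/5  3/5 ]
  [ 0     1    -2     -3    0 ]
  [ 0     0     0      0    1 ]
  [ 0     0     0      0    0 ]
R1 ← R1 − 3/5·R3
  [ 1  -3/5  11/5  -11/5  0 ]
  [ 0     1    -2     -3  0 ]
  [ 0     0     0      0  1 ]
  [ 0     0     0      0  0 ]
R1 ← R1 + 3/5·R2
  [ 1  0   1  -4  0 ]
  [ 0  1  -2  -3  0 ]
  [ 0  0   0   0  1 ]
  [ 0  0   0   0  0 ]

1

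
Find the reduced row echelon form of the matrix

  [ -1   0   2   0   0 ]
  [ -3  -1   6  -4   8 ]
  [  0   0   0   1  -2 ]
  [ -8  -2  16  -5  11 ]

[[1, 0, -2, 0, 0], [0, 1, 0, 0, 0], [0, 0, 0, 1, 0], [0, 0, 0, 0, 1]]

Multiply R1 by -1.
Add 3 times R1 to R2.
Add 8 times R1 to R4.
Multiply R2 by -1.
Add 2 times R2 to R4.
Subtract 3 times R3 from R4.
Add 2 times R4 to R3.
Add 8 times R4 to R2.
Subtract 4 times R3 from R2.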